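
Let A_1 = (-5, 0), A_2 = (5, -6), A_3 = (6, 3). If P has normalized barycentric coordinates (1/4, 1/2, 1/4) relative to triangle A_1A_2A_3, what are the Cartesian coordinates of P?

(11/4, -9/4)

P = (1/4)·A_1 + (1/2)·A_2 + (1/4)·A_3.
x-coordinate: (1/4)·(-5) + (1/2)·5 + (1/4)·6 = 11/4.
y-coordinate: (1/4)·0 + (1/2)·(-6) + (1/4)·3 = -9/4.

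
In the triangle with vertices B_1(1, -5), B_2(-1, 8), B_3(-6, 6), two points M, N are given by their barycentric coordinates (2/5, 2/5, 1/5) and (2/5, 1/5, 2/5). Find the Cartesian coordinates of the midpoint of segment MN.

Barycentric coordinates of the midpoint are the average: (2/5, 3/10, 3/10).
Converting: (2/5)·B_1 + (3/10)·B_2 + (3/10)·B_3 = (-17/10, 11/5).

(-17/10, 11/5)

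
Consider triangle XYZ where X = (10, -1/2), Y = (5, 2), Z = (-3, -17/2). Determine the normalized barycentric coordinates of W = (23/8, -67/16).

(3/8, 1/8, 1/2)

Signed area of the reference triangle: [XYZ] = ½·(10·(2−(-17/2)) + 5·(-17/2−(-1/2)) + (-3)·(-1/2−2)) = ½·(105 − 40 + 15/2) = 145/4.
[WYZ] = ½·((23/8)·(2−(-17/2)) + 5·(-17/2−(-67/16)) + (-3)·(-67/16−2)) = ½·(483/16 − 345/16 + 297/16) = 435/32, so the X-coordinate is (435/32)/(145/4) = 3/8.
[XWZ] = ½·(10·(-67/16−(-17/2)) + (23/8)·(-17/2−(-1/2)) + (-3)·(-1/2−(-67/16))) = ½·(345/8 − 23 − 177/16) = 145/32, so the Y-coordinate is 1/8.
[XYW] = ½·(10·(2−(-67/16)) + 5·(-67/16−(-1/2)) + (23/8)·(-1/2−2)) = ½·(495/8 − 295/16 − 115/16) = 145/8, so the Z-coordinate is 1/2.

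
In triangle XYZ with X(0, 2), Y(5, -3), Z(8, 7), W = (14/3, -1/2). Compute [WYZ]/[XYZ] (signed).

1/6

[XYZ] = ½·(0·(-3−7) + 5·(7−2) + 8·(2−(-3))) = ½·(0 + 25 + 40) = 65/2.
[WYZ] = ½·((14/3)·(-3−7) + 5·(7−(-1/2)) + 8·(-1/2−(-3))) = ½·(-140/3 + 75/2 + 20) = 65/12, so the ratio is (65/12)/(65/2) = 1/6.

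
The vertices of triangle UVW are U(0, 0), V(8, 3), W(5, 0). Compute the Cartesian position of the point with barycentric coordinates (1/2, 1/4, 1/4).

P = (1/2)·U + (1/4)·V + (1/4)·W.
x-coordinate: (1/2)·0 + (1/4)·8 + (1/4)·5 = 13/4.
y-coordinate: (1/2)·0 + (1/4)·3 + (1/4)·0 = 3/4.

(13/4, 3/4)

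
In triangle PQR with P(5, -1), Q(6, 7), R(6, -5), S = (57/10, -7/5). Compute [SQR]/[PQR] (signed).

[PQR] = ½·(5·(7−(-5)) + 6·(-5−(-1)) + 6·(-1−7)) = ½·(60 − 24 − 48) = -6.
[SQR] = ½·((57/10)·(7−(-5)) + 6·(-5−(-7/5)) + 6·(-7/5−7)) = ½·(342/5 − 108/5 − 252/5) = -9/5, so the ratio is (-9/5)/(-6) = 3/10.

3/10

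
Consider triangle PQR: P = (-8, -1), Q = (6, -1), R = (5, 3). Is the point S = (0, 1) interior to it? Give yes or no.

Barycentric coordinates of S: (11/28, 3/28, 1/2).
The three coordinates are positive, positive, positive; a point is interior exactly when all three are positive.

yes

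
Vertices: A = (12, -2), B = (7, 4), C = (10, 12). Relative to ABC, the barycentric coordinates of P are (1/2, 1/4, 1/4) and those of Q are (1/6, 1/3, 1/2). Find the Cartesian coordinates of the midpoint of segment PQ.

Barycentric coordinates of the midpoint are the average: (1/3, 7/24, 3/8).
Converting: (1/3)·A + (7/24)·B + (3/8)·C = (235/24, 5).

(235/24, 5)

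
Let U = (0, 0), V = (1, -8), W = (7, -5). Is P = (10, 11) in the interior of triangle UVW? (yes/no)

Barycentric coordinates of P: (29/17, -127/51, 91/51).
The three coordinates are positive, negative, positive; a point is interior exactly when all three are positive.

no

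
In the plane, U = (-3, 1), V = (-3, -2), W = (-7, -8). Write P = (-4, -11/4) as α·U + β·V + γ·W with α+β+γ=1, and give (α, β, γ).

(1/4, 1/2, 1/4)

Signed area of the reference triangle: [UVW] = ½·((-3)·(-2−(-8)) + (-3)·(-8−1) + (-7)·(1−(-2))) = ½·(-18 + 27 − 21) = -6.
[PVW] = ½·((-4)·(-2−(-8)) + (-3)·(-8−(-11/4)) + (-7)·(-11/4−(-2))) = ½·(-24 + 63/4 + 21/4) = -3/2, so the U-coordinate is (-3/2)/(-6) = 1/4.
[UPW] = ½·((-3)·(-11/4−(-8)) + (-4)·(-8−1) + (-7)·(1−(-11/4))) = ½·(-63/4 + 36 − 105/4) = -3, so the V-coordinate is 1/2.
[UVP] = ½·((-3)·(-2−(-11/4)) + (-3)·(-11/4−1) + (-4)·(1−(-2))) = ½·(-9/4 + 45/4 − 12) = -3/2, so the W-coordinate is 1/4.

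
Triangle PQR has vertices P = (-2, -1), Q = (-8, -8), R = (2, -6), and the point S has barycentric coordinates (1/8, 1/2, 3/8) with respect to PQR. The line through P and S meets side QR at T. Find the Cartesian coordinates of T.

Line PS meets QR where the P-coordinate vanishes; zeroing S's P-weight and renormalizing leaves Q, R-weights 1/2 : 3/8 → (4/7, 3/7).
So T = (4/7)·Q + (3/7)·R = (-26/7, -50/7).

(-26/7, -50/7)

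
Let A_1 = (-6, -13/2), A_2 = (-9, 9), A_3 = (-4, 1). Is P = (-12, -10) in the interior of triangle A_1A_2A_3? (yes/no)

Barycentric coordinates of P: (238/107, 76/107, -207/107).
The three coordinates are positive, positive, negative; a point is interior exactly when all three are positive.

no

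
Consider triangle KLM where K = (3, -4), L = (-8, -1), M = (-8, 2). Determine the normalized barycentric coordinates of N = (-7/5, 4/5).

(3/5, -4/5, 6/5)

Signed area of the reference triangle: [KLM] = ½·(3·(-1−2) + (-8)·(2−(-4)) + (-8)·(-4−(-1))) = ½·(-9 − 48 + 24) = -33/2.
[NLM] = ½·((-7/5)·(-1−2) + (-8)·(2−(4/5)) + (-8)·(4/5−(-1))) = ½·(21/5 − 48/5 − 72/5) = -99/10, so the K-coordinate is (-99/10)/(-33/2) = 3/5.
[KNM] = ½·(3·(4/5−2) + (-7/5)·(2−(-4)) + (-8)·(-4−(4/5))) = ½·(-18/5 − 42/5 + 192/5) = 66/5, so the L-coordinate is -4/5.
[KLN] = ½·(3·(-1−(4/5)) + (-8)·(4/5−(-4)) + (-7/5)·(-4−(-1))) = ½·(-27/5 − 192/5 + 21/5) = -99/5, so the M-coordinate is 6/5.
Check: 3/5 − 4/5 + 6/5 = 1.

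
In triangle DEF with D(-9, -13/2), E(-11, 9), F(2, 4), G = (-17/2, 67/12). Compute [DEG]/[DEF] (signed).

[DEF] = ½·((-9)·(9−4) + (-11)·(4−(-13/2)) + 2·(-13/2−9)) = ½·(-45 − 231/2 − 31) = -383/4.
[DEG] = ½·((-9)·(9−(67/12)) + (-11)·(67/12−(-13/2)) + (-17/2)·(-13/2−9)) = ½·(-123/4 − 1595/12 + 527/4) = -383/24, so the ratio is (-383/24)/(-383/4) = 1/6.

1/6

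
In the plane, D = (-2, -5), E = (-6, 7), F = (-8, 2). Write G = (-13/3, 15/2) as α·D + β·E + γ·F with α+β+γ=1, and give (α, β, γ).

Signed area of the reference triangle: [DEF] = ½·((-2)·(7−2) + (-6)·(2−(-5)) + (-8)·(-5−7)) = ½·(-10 − 42 + 96) = 22.
[GEF] = ½·((-13/3)·(7−2) + (-6)·(2−(15/2)) + (-8)·(15/2−7)) = ½·(-65/3 + 33 − 4) = 11/3, so the D-coordinate is (11/3)/22 = 1/6.
[DGF] = ½·((-2)·(15/2−2) + (-13/3)·(2−(-5)) + (-8)·(-5−(15/2))) = ½·(-11 − 91/3 + 100) = 88/3, so the E-coordinate is 4/3.
[DEG] = ½·((-2)·(7−(15/2)) + (-6)·(15/2−(-5)) + (-13/3)·(-5−7)) = ½·(1 − 75 + 52) = -11, so the F-coordinate is -1/2.

(1/6, 4/3, -1/2)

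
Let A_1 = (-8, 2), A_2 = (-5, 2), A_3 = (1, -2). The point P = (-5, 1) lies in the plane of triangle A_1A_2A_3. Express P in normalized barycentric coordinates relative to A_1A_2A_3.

(1/2, 1/4, 1/4)

Signed area of the reference triangle: [A_1A_2A_3] = ½·((-8)·(2−(-2)) + (-5)·(-2−2) + 1·(2−2)) = ½·(-32 + 20 + 0) = -6.
[PA_2A_3] = ½·((-5)·(2−(-2)) + (-5)·(-2−1) + 1·(1−2)) = ½·(-20 + 15 − 1) = -3, so the A_1-coordinate is (-3)/(-6) = 1/2.
[A_1PA_3] = ½·((-8)·(1−(-2)) + (-5)·(-2−2) + 1·(2−1)) = ½·(-24 + 20 + 1) = -3/2, so the A_2-coordinate is 1/4.
[A_1A_2P] = ½·((-8)·(2−1) + (-5)·(1−2) + (-5)·(2−2)) = ½·(-8 + 5 + 0) = -3/2, so the A_3-coordinate is 1/4.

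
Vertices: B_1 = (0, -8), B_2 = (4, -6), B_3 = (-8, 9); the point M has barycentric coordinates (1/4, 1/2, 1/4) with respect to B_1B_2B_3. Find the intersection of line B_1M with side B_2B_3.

Line B_1M meets B_2B_3 where the B_1-coordinate vanishes; zeroing M's B_1-weight and renormalizing leaves B_2, B_3-weights 1/2 : 1/4 → (2/3, 1/3).
So N = (2/3)·B_2 + (1/3)·B_3 = (0, -1).

(0, -1)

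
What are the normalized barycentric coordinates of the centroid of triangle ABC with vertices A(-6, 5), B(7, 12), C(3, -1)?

(1/3, 1/3, 1/3)

The centroid is the average of the vertices, so each weight is 1/3.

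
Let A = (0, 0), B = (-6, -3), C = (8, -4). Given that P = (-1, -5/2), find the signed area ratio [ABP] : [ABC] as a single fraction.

[ABC] = ½·(0·(-3−(-4)) + (-6)·(-4−0) + 8·(0−(-3))) = ½·(0 + 24 + 24) = 24.
[ABP] = ½·(0·(-3−(-5/2)) + (-6)·(-5/2−0) + (-1)·(0−(-3))) = ½·(0 + 15 − 3) = 6, so the ratio is 6/24 = 1/4.

1/4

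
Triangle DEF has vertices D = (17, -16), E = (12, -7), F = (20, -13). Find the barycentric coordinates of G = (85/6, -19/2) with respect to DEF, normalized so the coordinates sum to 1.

Signed area of the reference triangle: [DEF] = ½·(17·(-7−(-13)) + 12·(-13−(-16)) + 20·(-16−(-7))) = ½·(102 + 36 − 180) = -21.
[GEF] = ½·((85/6)·(-7−(-13)) + 12·(-13−(-19/2)) + 20·(-19/2−(-7))) = ½·(85 − 42 − 50) = -7/2, so the D-coordinate is (-7/2)/(-21) = 1/6.
[DGF] = ½·(17·(-19/2−(-13)) + (85/6)·(-13−(-16)) + 20·(-16−(-19/2))) = ½·(119/2 + 85/2 − 130) = -14, so the E-coordinate is 2/3.
[DEG] = ½·(17·(-7−(-19/2)) + 12·(-19/2−(-16)) + (85/6)·(-16−(-7))) = ½·(85/2 + 78 − 255/2) = -7/2, so the F-coordinate is 1/6.

(1/6, 2/3, 1/6)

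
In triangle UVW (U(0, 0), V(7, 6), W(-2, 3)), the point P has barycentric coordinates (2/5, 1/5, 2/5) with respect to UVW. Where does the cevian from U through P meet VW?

Line UP meets VW where the U-coordinate vanishes; zeroing P's U-weight and renormalizing leaves V, W-weights 1/5 : 2/5 → (1/3, 2/3).
So Q = (1/3)·V + (2/3)·W = (1, 4).

(1, 4)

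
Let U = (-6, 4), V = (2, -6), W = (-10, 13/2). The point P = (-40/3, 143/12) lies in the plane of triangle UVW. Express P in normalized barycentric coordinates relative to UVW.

Signed area of the reference triangle: [UVW] = ½·((-6)·(-6−(13/2)) + 2·(13/2−4) + (-10)·(4−(-6))) = ½·(75 + 5 − 100) = -10.
[PVW] = ½·((-40/3)·(-6−(13/2)) + 2·(13/2−(143/12)) + (-10)·(143/12−(-6))) = ½·(500/3 − 65/6 − 1075/6) = -35/3, so the U-coordinate is (-35/3)/(-10) = 7/6.
[UPW] = ½·((-6)·(143/12−(13/2)) + (-40/3)·(13/2−4) + (-10)·(4−(143/12))) = ½·(-65/2 − 100/3 + 475/6) = 20/3, so the V-coordinate is -2/3.
[UVP] = ½·((-6)·(-6−(143/12)) + 2·(143/12−4) + (-40/3)·(4−(-6))) = ½·(215/2 + 95/6 − 400/3) = -5, so the W-coordinate is 1/2.
Check: 7/6 − 2/3 + 1/2 = 1.

(7/6, -2/3, 1/2)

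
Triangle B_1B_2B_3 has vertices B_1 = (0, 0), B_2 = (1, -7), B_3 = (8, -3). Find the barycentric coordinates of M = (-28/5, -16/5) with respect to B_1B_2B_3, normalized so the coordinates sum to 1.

(1, 4/5, -4/5)

Signed area of the reference triangle: [B_1B_2B_3] = ½·(0·(-7−(-3)) + 1·(-3−0) + 8·(0−(-7))) = ½·(0 − 3 + 56) = 53/2.
[MB_2B_3] = ½·((-28/5)·(-7−(-3)) + 1·(-3−(-16/5)) + 8·(-16/5−(-7))) = ½·(112/5 + 1/5 + 152/5) = 53/2, so the B_1-coordinate is (53/2)/(53/2) = 1.
[B_1MB_3] = ½·(0·(-16/5−(-3)) + (-28/5)·(-3−0) + 8·(0−(-16/5))) = ½·(0 + 84/5 + 128/5) = 106/5, so the B_2-coordinate is 4/5.
[B_1B_2M] = ½·(0·(-7−(-16/5)) + 1·(-16/5−0) + (-28/5)·(0−(-7))) = ½·(0 − 16/5 − 196/5) = -106/5, so the B_3-coordinate is -4/5.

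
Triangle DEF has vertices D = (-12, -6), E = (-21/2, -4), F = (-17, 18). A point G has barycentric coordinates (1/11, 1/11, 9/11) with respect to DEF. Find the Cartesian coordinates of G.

(-351/22, 152/11)

G = (1/11)·D + (1/11)·E + (9/11)·F.
x-coordinate: (1/11)·(-12) + (1/11)·(-21/2) + (9/11)·(-17) = -351/22.
y-coordinate: (1/11)·(-6) + (1/11)·(-4) + (9/11)·18 = 152/11.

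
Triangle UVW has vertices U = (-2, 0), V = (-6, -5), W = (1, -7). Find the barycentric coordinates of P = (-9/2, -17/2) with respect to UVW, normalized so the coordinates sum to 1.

(-1/2, 1, 1/2)

Signed area of the reference triangle: [UVW] = ½·((-2)·(-5−(-7)) + (-6)·(-7−0) + 1·(0−(-5))) = ½·(-4 + 42 + 5) = 43/2.
[PVW] = ½·((-9/2)·(-5−(-7)) + (-6)·(-7−(-17/2)) + 1·(-17/2−(-5))) = ½·(-9 − 9 − 7/2) = -43/4, so the U-coordinate is (-43/4)/(43/2) = -1/2.
[UPW] = ½·((-2)·(-17/2−(-7)) + (-9/2)·(-7−0) + 1·(0−(-17/2))) = ½·(3 + 63/2 + 17/2) = 43/2, so the V-coordinate is 1.
[UVP] = ½·((-2)·(-5−(-17/2)) + (-6)·(-17/2−0) + (-9/2)·(0−(-5))) = ½·(-7 + 51 − 45/2) = 43/4, so the W-coordinate is 1/2.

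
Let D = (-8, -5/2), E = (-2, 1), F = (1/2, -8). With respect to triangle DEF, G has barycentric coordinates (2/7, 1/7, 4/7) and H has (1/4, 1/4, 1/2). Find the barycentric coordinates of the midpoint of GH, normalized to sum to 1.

Since both coordinate triples sum to 1, the midpoint's barycentrics are the componentwise average.
(2/7+1/4)/2 = 15/56; similarly 11/56 and 15/28.

(15/56, 11/56, 15/28)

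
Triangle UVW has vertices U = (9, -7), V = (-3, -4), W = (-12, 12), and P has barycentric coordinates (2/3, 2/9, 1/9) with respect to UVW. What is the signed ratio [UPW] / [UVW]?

The signed ratio [UPW]/[UVW] equals the barycentric coordinate of P at vertex V, which is 2/9.

2/9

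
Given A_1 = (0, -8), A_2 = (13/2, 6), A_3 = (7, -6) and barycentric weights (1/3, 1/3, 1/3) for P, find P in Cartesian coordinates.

P = (1/3)·A_1 + (1/3)·A_2 + (1/3)·A_3.
x-coordinate: (1/3)·0 + (1/3)·(13/2) + (1/3)·7 = 9/2.
y-coordinate: (1/3)·(-8) + (1/3)·6 + (1/3)·(-6) = -8/3.

(9/2, -8/3)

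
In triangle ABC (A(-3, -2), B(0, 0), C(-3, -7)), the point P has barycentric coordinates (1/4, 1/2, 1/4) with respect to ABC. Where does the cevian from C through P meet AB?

(-1, -2/3)

Line CP meets AB where the C-coordinate vanishes; zeroing P's C-weight and renormalizing leaves A, B-weights 1/4 : 1/2 → (1/3, 2/3).
So Q = (1/3)·A + (2/3)·B = (-1, -2/3).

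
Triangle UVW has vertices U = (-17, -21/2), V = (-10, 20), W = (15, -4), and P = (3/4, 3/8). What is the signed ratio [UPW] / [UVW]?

[UVW] = ½·((-17)·(20−(-4)) + (-10)·(-4−(-21/2)) + 15·(-21/2−20)) = ½·(-408 − 65 − 915/2) = -1861/4.
[UPW] = ½·((-17)·(3/8−(-4)) + (3/4)·(-4−(-21/2)) + 15·(-21/2−(3/8))) = ½·(-595/8 + 39/8 − 1305/8) = -1861/16, so the ratio is (-1861/16)/(-1861/4) = 1/4.

1/4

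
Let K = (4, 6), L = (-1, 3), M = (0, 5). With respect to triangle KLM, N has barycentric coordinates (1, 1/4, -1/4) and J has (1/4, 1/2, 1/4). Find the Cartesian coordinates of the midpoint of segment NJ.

(17/8, 39/8)

Barycentric coordinates of the midpoint are the average: (5/8, 3/8, 0).
Converting: (5/8)·K + (3/8)·L + 0·M = (17/8, 39/8).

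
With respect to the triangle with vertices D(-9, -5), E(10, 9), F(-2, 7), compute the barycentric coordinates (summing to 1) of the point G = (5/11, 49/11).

Signed area of the reference triangle: [DEF] = ½·((-9)·(9−7) + 10·(7−(-5)) + (-2)·(-5−9)) = ½·(-18 + 120 + 28) = 65.
[GEF] = ½·((5/11)·(9−7) + 10·(7−(49/11)) + (-2)·(49/11−9)) = ½·(10/11 + 280/11 + 100/11) = 195/11, so the D-coordinate is (195/11)/65 = 3/11.
[DGF] = ½·((-9)·(49/11−7) + (5/11)·(7−(-5)) + (-2)·(-5−(49/11))) = ½·(252/11 + 60/11 + 208/11) = 260/11, so the E-coordinate is 4/11.
[DEG] = ½·((-9)·(9−(49/11)) + 10·(49/11−(-5)) + (5/11)·(-5−9)) = ½·(-450/11 + 1040/11 − 70/11) = 260/11, so the F-coordinate is 4/11.
Check: 3/11 + 4/11 + 4/11 = 1.

(3/11, 4/11, 4/11)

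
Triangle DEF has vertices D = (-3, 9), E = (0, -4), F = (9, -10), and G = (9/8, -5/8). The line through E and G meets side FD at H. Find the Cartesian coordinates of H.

Barycentric coordinates of G with respect to DEF: (3/8, 3/8, 1/4).
On side FD the E-coordinate is zero; dropping G's E-weight 3/8 and renormalizing the remaining 1/4 : 3/8 gives weights 2/5, 3/5 on F, D.
H = (2/5)·(9, -10) + (3/5)·(-3, 9) = (9/5, 7/5).

(9/5, 7/5)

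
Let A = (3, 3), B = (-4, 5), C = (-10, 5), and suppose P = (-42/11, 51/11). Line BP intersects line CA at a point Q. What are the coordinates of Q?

(-7/2, 4)

Barycentric coordinates of P with respect to ABC: (2/11, 7/11, 2/11).
On side CA the B-coordinate is zero; dropping P's B-weight 7/11 and renormalizing the remaining 2/11 : 2/11 gives weights 1/2, 1/2 on C, A.
Q = (1/2)·(-10, 5) + (1/2)·(3, 3) = (-7/2, 4).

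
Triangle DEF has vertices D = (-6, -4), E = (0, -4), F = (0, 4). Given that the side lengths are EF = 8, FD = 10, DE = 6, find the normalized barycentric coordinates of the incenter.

The incenter has barycentric coordinates proportional to the opposite side lengths: (8 : 10 : 6).
Normalizing by 8+10+6 = 24 gives (1/3, 5/12, 1/4).

(1/3, 5/12, 1/4)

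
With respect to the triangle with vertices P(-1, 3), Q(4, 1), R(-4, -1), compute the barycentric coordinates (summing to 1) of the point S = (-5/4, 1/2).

(1/4, 1/4, 1/2)

Signed area of the reference triangle: [PQR] = ½·((-1)·(1−(-1)) + 4·(-1−3) + (-4)·(3−1)) = ½·(-2 − 16 − 8) = -13.
[SQR] = ½·((-5/4)·(1−(-1)) + 4·(-1−(1/2)) + (-4)·(1/2−1)) = ½·(-5/2 − 6 + 2) = -13/4, so the P-coordinate is (-13/4)/(-13) = 1/4.
[PSR] = ½·((-1)·(1/2−(-1)) + (-5/4)·(-1−3) + (-4)·(3−(1/2))) = ½·(-3/2 + 5 − 10) = -13/4, so the Q-coordinate is 1/4.
[PQS] = ½·((-1)·(1−(1/2)) + 4·(1/2−3) + (-5/4)·(3−1)) = ½·(-1/2 − 10 − 5/2) = -13/2, so the R-coordinate is 1/2.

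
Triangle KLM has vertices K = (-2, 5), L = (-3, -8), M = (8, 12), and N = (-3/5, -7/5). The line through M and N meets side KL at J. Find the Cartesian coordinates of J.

Barycentric coordinates of N with respect to KLM: (1/5, 3/5, 1/5).
On side KL the M-coordinate is zero; dropping N's M-weight 1/5 and renormalizing the remaining 1/5 : 3/5 gives weights 1/4, 3/4 on K, L.
J = (1/4)·(-2, 5) + (3/4)·(-3, -8) = (-11/4, -19/4).

(-11/4, -19/4)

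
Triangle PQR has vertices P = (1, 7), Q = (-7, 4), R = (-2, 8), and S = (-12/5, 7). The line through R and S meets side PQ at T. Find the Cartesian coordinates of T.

Barycentric coordinates of S with respect to PQR: (1/5, 1/5, 3/5).
On side PQ the R-coordinate is zero; dropping S's R-weight 3/5 and renormalizing the remaining 1/5 : 1/5 gives weights 1/2, 1/2 on P, Q.
T = (1/2)·(1, 7) + (1/2)·(-7, 4) = (-3, 11/2).

(-3, 11/2)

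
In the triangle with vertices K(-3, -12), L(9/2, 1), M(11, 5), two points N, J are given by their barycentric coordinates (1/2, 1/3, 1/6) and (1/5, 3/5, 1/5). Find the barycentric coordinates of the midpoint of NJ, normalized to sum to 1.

Since both coordinate triples sum to 1, the midpoint's barycentrics are the componentwise average.
(1/2+1/5)/2 = 7/20; similarly 7/15 and 11/60.

(7/20, 7/15, 11/60)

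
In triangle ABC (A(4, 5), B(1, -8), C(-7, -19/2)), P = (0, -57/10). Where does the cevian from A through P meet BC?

Barycentric coordinates of P with respect to ABC: (1/5, 3/5, 1/5).
On side BC the A-coordinate is zero; dropping P's A-weight 1/5 and renormalizing the remaining 3/5 : 1/5 gives weights 3/4, 1/4 on B, C.
Q = (3/4)·(1, -8) + (1/4)·(-7, -19/2) = (-1, -67/8).

(-1, -67/8)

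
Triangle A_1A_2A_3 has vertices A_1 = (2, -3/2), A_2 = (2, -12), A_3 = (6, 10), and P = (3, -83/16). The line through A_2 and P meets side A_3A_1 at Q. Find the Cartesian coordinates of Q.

(14/3, 37/6)

Barycentric coordinates of P with respect to A_1A_2A_3: (1/8, 5/8, 1/4).
On side A_3A_1 the A_2-coordinate is zero; dropping P's A_2-weight 5/8 and renormalizing the remaining 1/4 : 1/8 gives weights 2/3, 1/3 on A_3, A_1.
Q = (2/3)·(6, 10) + (1/3)·(2, -3/2) = (14/3, 37/6).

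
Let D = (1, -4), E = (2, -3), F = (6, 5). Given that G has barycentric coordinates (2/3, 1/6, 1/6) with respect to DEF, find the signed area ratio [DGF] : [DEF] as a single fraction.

1/6

The signed ratio [DGF]/[DEF] equals the barycentric coordinate of G at vertex E, which is 1/6.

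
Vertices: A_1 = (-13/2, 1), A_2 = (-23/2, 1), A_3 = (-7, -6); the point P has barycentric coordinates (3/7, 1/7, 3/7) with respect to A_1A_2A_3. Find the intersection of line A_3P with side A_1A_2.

Line A_3P meets A_1A_2 where the A_3-coordinate vanishes; zeroing P's A_3-weight and renormalizing leaves A_1, A_2-weights 3/7 : 1/7 → (3/4, 1/4).
So Q = (3/4)·A_1 + (1/4)·A_2 = (-31/4, 1).

(-31/4, 1)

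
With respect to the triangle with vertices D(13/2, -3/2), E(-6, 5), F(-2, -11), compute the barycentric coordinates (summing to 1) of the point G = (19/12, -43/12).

Signed area of the reference triangle: [DEF] = ½·((13/2)·(5−(-11)) + (-6)·(-11−(-3/2)) + (-2)·(-3/2−5)) = ½·(104 + 57 + 13) = 87.
[GEF] = ½·((19/12)·(5−(-11)) + (-6)·(-11−(-43/12)) + (-2)·(-43/12−5)) = ½·(76/3 + 89/2 + 103/6) = 87/2, so the D-coordinate is (87/2)/87 = 1/2.
[DGF] = ½·((13/2)·(-43/12−(-11)) + (19/12)·(-11−(-3/2)) + (-2)·(-3/2−(-43/12))) = ½·(1157/24 − 361/24 − 25/6) = 29/2, so the E-coordinate is 1/6.
[DEG] = ½·((13/2)·(5−(-43/12)) + (-6)·(-43/12−(-3/2)) + (19/12)·(-3/2−5)) = ½·(1339/24 + 25/2 − 247/24) = 29, so the F-coordinate is 1/3.
Check: 1/2 + 1/6 + 1/3 = 1.

(1/2, 1/6, 1/3)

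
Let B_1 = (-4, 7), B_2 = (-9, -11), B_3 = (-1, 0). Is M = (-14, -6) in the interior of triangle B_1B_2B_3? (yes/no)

Barycentric coordinates of M: (95/89, 109/89, -115/89).
The three coordinates are positive, positive, negative; a point is interior exactly when all three are positive.

no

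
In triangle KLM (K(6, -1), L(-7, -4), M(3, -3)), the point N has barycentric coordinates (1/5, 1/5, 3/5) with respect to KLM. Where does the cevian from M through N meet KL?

(-1/2, -5/2)

Line MN meets KL where the M-coordinate vanishes; zeroing N's M-weight and renormalizing leaves K, L-weights 1/5 : 1/5 → (1/2, 1/2).
So J = (1/2)·K + (1/2)·L = (-1/2, -5/2).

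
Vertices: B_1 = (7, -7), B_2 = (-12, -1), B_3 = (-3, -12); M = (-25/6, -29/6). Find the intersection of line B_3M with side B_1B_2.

Barycentric coordinates of M with respect to B_1B_2B_3: (1/3, 1/2, 1/6).
On side B_1B_2 the B_3-coordinate is zero; dropping M's B_3-weight 1/6 and renormalizing the remaining 1/3 : 1/2 gives weights 2/5, 3/5 on B_1, B_2.
N = (2/5)·(7, -7) + (3/5)·(-12, -1) = (-22/5, -17/5).

(-22/5, -17/5)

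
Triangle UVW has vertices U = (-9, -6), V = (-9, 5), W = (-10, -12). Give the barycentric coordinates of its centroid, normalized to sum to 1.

(1/3, 1/3, 1/3)

The centroid is the average of the vertices, so each weight is 1/3.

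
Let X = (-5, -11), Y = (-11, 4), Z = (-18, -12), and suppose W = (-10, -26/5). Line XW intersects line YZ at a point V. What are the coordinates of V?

Barycentric coordinates of W with respect to XYZ: (2/5, 2/5, 1/5).
On side YZ the X-coordinate is zero; dropping W's X-weight 2/5 and renormalizing the remaining 2/5 : 1/5 gives weights 2/3, 1/3 on Y, Z.
V = (2/3)·(-11, 4) + (1/3)·(-18, -12) = (-40/3, -4/3).

(-40/3, -4/3)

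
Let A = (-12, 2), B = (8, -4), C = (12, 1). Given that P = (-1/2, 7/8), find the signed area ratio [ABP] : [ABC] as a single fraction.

[ABC] = ½·((-12)·(-4−1) + 8·(1−2) + 12·(2−(-4))) = ½·(60 − 8 + 72) = 62.
[ABP] = ½·((-12)·(-4−(7/8)) + 8·(7/8−2) + (-1/2)·(2−(-4))) = ½·(117/2 − 9 − 3) = 93/4, so the ratio is (93/4)/62 = 3/8.

3/8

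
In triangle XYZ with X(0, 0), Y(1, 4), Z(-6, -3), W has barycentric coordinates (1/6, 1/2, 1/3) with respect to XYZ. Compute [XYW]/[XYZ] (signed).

The signed ratio [XYW]/[XYZ] equals the barycentric coordinate of W at vertex Z, which is 1/3.

1/3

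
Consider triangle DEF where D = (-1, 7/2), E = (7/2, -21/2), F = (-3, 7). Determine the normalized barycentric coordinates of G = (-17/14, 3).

Signed area of the reference triangle: [DEF] = ½·((-1)·(-21/2−7) + (7/2)·(7−(7/2)) + (-3)·(7/2−(-21/2))) = ½·(35/2 + 49/4 − 42) = -49/8.
[GEF] = ½·((-17/14)·(-21/2−7) + (7/2)·(7−3) + (-3)·(3−(-21/2))) = ½·(85/4 + 14 − 81/2) = -21/8, so the D-coordinate is (-21/8)/(-49/8) = 3/7.
[DGF] = ½·((-1)·(3−7) + (-17/14)·(7−(7/2)) + (-3)·(7/2−3)) = ½·(4 − 17/4 − 3/2) = -7/8, so the E-coordinate is 1/7.
[DEG] = ½·((-1)·(-21/2−3) + (7/2)·(3−(7/2)) + (-17/14)·(7/2−(-21/2))) = ½·(27/2 − 7/4 − 17) = -21/8, so the F-coordinate is 3/7.
Check: 3/7 + 1/7 + 3/7 = 1.

(3/7, 1/7, 3/7)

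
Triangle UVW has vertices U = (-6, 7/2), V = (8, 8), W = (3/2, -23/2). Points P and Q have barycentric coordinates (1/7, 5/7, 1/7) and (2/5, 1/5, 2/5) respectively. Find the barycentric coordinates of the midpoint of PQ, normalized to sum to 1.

Since both coordinate triples sum to 1, the midpoint's barycentrics are the componentwise average.
(1/7+2/5)/2 = 19/70; similarly 16/35 and 19/70.

(19/70, 16/35, 19/70)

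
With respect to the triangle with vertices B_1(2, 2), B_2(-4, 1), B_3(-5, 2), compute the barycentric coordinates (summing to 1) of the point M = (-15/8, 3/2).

Signed area of the reference triangle: [B_1B_2B_3] = ½·(2·(1−2) + (-4)·(2−2) + (-5)·(2−1)) = ½·(-2 + 0 − 5) = -7/2.
[MB_2B_3] = ½·((-15/8)·(1−2) + (-4)·(2−(3/2)) + (-5)·(3/2−1)) = ½·(15/8 − 2 − 5/2) = -21/16, so the B_1-coordinate is (-21/16)/(-7/2) = 3/8.
[B_1MB_3] = ½·(2·(3/2−2) + (-15/8)·(2−2) + (-5)·(2−(3/2))) = ½·(-1 + 0 − 5/2) = -7/4, so the B_2-coordinate is 1/2.
[B_1B_2M] = ½·(2·(1−(3/2)) + (-4)·(3/2−2) + (-15/8)·(2−1)) = ½·(-1 + 2 − 15/8) = -7/16, so the B_3-coordinate is 1/8.
Check: 3/8 + 1/2 + 1/8 = 1.

(3/8, 1/2, 1/8)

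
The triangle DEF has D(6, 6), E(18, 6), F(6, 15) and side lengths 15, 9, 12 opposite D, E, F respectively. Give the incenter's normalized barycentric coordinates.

(5/12, 1/4, 1/3)

The incenter has barycentric coordinates proportional to the opposite side lengths: (15 : 9 : 12).
Normalizing by 15+9+12 = 36 gives (5/12, 1/4, 1/3).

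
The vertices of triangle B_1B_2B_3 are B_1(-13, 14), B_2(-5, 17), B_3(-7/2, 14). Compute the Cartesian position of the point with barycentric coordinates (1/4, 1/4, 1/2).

M = (1/4)·B_1 + (1/4)·B_2 + (1/2)·B_3.
x-coordinate: (1/4)·(-13) + (1/4)·(-5) + (1/2)·(-7/2) = -25/4.
y-coordinate: (1/4)·14 + (1/4)·17 + (1/2)·14 = 59/4.

(-25/4, 59/4)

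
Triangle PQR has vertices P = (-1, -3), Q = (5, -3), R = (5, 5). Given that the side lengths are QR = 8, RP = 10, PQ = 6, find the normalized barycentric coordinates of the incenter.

(1/3, 5/12, 1/4)

The incenter has barycentric coordinates proportional to the opposite side lengths: (8 : 10 : 6).
Normalizing by 8+10+6 = 24 gives (1/3, 5/12, 1/4).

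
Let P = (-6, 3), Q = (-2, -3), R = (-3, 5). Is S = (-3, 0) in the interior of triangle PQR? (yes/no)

yes

Barycentric coordinates of S: (5/26, 15/26, 3/13).
The three coordinates are positive, positive, positive; a point is interior exactly when all three are positive.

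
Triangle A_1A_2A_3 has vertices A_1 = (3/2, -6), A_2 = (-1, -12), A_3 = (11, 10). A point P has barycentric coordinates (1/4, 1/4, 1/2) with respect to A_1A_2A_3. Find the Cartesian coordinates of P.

(45/8, 1/2)

P = (1/4)·A_1 + (1/4)·A_2 + (1/2)·A_3.
x-coordinate: (1/4)·(3/2) + (1/4)·(-1) + (1/2)·11 = 45/8.
y-coordinate: (1/4)·(-6) + (1/4)·(-12) + (1/2)·10 = 1/2.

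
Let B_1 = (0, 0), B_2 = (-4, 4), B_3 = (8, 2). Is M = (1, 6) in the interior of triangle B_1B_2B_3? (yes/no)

Barycentric coordinates of M: (-17/20, 23/20, 7/10).
The three coordinates are negative, positive, positive; a point is interior exactly when all three are positive.

no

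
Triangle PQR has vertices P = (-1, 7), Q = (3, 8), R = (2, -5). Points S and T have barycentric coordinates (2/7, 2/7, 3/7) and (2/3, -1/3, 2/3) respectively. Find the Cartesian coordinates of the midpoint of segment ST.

(23/42, 17/42)

Barycentric coordinates of the midpoint are the average: (10/21, -1/42, 23/42).
Converting: (10/21)·P + (-1/42)·Q + (23/42)·R = (23/42, 17/42).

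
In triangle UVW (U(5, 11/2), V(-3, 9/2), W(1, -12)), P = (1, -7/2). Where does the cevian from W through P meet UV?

(1, 5)

Barycentric coordinates of P with respect to UVW: (1/4, 1/4, 1/2).
On side UV the W-coordinate is zero; dropping P's W-weight 1/2 and renormalizing the remaining 1/4 : 1/4 gives weights 1/2, 1/2 on U, V.
Q = (1/2)·(5, 11/2) + (1/2)·(-3, 9/2) = (1, 5).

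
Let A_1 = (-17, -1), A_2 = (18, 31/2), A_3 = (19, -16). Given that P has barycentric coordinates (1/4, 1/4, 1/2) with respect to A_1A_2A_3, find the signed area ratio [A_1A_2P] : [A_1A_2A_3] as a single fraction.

The signed ratio [A_1A_2P]/[A_1A_2A_3] equals the barycentric coordinate of P at vertex A_3, which is 1/2.

1/2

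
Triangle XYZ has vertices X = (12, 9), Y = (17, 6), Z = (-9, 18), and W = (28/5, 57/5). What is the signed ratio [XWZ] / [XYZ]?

[XYZ] = ½·(12·(6−18) + 17·(18−9) + (-9)·(9−6)) = ½·(-144 + 153 − 27) = -9.
[XWZ] = ½·(12·(57/5−18) + (28/5)·(18−9) + (-9)·(9−(57/5))) = ½·(-396/5 + 252/5 + 108/5) = -18/5, so the ratio is (-18/5)/(-9) = 2/5.

2/5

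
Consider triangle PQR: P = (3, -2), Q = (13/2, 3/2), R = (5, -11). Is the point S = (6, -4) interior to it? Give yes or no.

no

Barycentric coordinates of S: (-4/77, 46/77, 5/11).
The three coordinates are negative, positive, positive; a point is interior exactly when all three are positive.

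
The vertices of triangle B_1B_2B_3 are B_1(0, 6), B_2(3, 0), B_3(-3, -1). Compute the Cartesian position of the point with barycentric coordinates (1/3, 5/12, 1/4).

M = (1/3)·B_1 + (5/12)·B_2 + (1/4)·B_3.
x-coordinate: (1/3)·0 + (5/12)·3 + (1/4)·(-3) = 1/2.
y-coordinate: (1/3)·6 + (5/12)·0 + (1/4)·(-1) = 7/4.

(1/2, 7/4)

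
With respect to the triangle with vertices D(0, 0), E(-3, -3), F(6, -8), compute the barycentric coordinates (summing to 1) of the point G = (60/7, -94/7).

Signed area of the reference triangle: [DEF] = ½·(0·(-3−(-8)) + (-3)·(-8−0) + 6·(0−(-3))) = ½·(0 + 24 + 18) = 21.
[GEF] = ½·((60/7)·(-3−(-8)) + (-3)·(-8−(-94/7)) + 6·(-94/7−(-3))) = ½·(300/7 − 114/7 − 438/7) = -18, so the D-coordinate is (-18)/21 = -6/7.
[DGF] = ½·(0·(-94/7−(-8)) + (60/7)·(-8−0) + 6·(0−(-94/7))) = ½·(0 − 480/7 + 564/7) = 6, so the E-coordinate is 2/7.
[DEG] = ½·(0·(-3−(-94/7)) + (-3)·(-94/7−0) + (60/7)·(0−(-3))) = ½·(0 + 282/7 + 180/7) = 33, so the F-coordinate is 11/7.
Check: -6/7 + 2/7 + 11/7 = 1.

(-6/7, 2/7, 11/7)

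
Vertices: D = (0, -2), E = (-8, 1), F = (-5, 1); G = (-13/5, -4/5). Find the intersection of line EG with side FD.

(-5/4, -5/4)

Barycentric coordinates of G with respect to DEF: (3/5, 1/5, 1/5).
On side FD the E-coordinate is zero; dropping G's E-weight 1/5 and renormalizing the remaining 1/5 : 3/5 gives weights 1/4, 3/4 on F, D.
H = (1/4)·(-5, 1) + (3/4)·(0, -2) = (-5/4, -5/4).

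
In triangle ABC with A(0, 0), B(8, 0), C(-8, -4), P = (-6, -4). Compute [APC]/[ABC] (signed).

[ABC] = ½·(0·(0−(-4)) + 8·(-4−0) + (-8)·(0−0)) = ½·(0 − 32 + 0) = -16.
[APC] = ½·(0·(-4−(-4)) + (-6)·(-4−0) + (-8)·(0−(-4))) = ½·(0 + 24 − 32) = -4, so the ratio is (-4)/(-16) = 1/4.

1/4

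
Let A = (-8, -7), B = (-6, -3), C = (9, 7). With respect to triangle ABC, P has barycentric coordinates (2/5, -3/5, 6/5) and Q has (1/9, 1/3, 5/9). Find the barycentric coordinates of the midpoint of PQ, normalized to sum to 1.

(23/90, -2/15, 79/90)

Since both coordinate triples sum to 1, the midpoint's barycentrics are the componentwise average.
(2/5+1/9)/2 = 23/90; similarly -2/15 and 79/90.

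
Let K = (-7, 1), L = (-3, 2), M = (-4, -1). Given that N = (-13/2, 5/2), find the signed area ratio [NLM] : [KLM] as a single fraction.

1

[KLM] = ½·((-7)·(2−(-1)) + (-3)·(-1−1) + (-4)·(1−2)) = ½·(-21 + 6 + 4) = -11/2.
[NLM] = ½·((-13/2)·(2−(-1)) + (-3)·(-1−(5/2)) + (-4)·(5/2−2)) = ½·(-39/2 + 21/2 − 2) = -11/2, so the ratio is (-11/2)/(-11/2) = 1.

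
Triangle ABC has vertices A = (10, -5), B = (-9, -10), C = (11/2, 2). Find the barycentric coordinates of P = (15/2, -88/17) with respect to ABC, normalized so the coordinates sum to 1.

(14/17, 2/17, 1/17)

Signed area of the reference triangle: [ABC] = ½·(10·(-10−2) + (-9)·(2−(-5)) + (11/2)·(-5−(-10))) = ½·(-120 − 63 + 55/2) = -311/4.
[PBC] = ½·((15/2)·(-10−2) + (-9)·(2−(-88/17)) + (11/2)·(-88/17−(-10))) = ½·(-90 − 1098/17 + 451/17) = -2177/34, so the A-coordinate is (-2177/34)/(-311/4) = 14/17.
[APC] = ½·(10·(-88/17−2) + (15/2)·(2−(-5)) + (11/2)·(-5−(-88/17))) = ½·(-1220/17 + 105/2 + 33/34) = -311/34, so the B-coordinate is 2/17.
[ABP] = ½·(10·(-10−(-88/17)) + (-9)·(-88/17−(-5)) + (15/2)·(-5−(-10))) = ½·(-820/17 + 27/17 + 75/2) = -311/68, so the C-coordinate is 1/17.
Check: 14/17 + 2/17 + 1/17 = 1.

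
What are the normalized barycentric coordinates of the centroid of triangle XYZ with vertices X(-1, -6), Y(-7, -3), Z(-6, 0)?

The centroid is the average of the vertices, so each weight is 1/3.

(1/3, 1/3, 1/3)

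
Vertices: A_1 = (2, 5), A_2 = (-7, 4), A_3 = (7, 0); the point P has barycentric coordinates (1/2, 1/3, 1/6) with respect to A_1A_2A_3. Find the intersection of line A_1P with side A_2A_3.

(-7/3, 8/3)

Line A_1P meets A_2A_3 where the A_1-coordinate vanishes; zeroing P's A_1-weight and renormalizing leaves A_2, A_3-weights 1/3 : 1/6 → (2/3, 1/3).
So Q = (2/3)·A_2 + (1/3)·A_3 = (-7/3, 8/3).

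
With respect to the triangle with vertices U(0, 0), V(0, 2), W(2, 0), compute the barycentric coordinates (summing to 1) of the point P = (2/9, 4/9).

(2/3, 2/9, 1/9)

Signed area of the reference triangle: [UVW] = ½·(0·(2−0) + 0·(0−0) + 2·(0−2)) = ½·(0 + 0 − 4) = -2.
[PVW] = ½·((2/9)·(2−0) + 0·(0−(4/9)) + 2·(4/9−2)) = ½·(4/9 + 0 − 28/9) = -4/3, so the U-coordinate is (-4/3)/(-2) = 2/3.
[UPW] = ½·(0·(4/9−0) + (2/9)·(0−0) + 2·(0−(4/9))) = ½·(0 + 0 − 8/9) = -4/9, so the V-coordinate is 2/9.
[UVP] = ½·(0·(2−(4/9)) + 0·(4/9−0) + (2/9)·(0−2)) = ½·(0 + 0 − 4/9) = -2/9, so the W-coordinate is 1/9.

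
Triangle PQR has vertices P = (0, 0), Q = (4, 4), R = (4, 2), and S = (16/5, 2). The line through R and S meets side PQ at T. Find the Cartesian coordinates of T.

Barycentric coordinates of S with respect to PQR: (1/5, 1/5, 3/5).
On side PQ the R-coordinate is zero; dropping S's R-weight 3/5 and renormalizing the remaining 1/5 : 1/5 gives weights 1/2, 1/2 on P, Q.
T = (1/2)·(0, 0) + (1/2)·(4, 4) = (2, 2).

(2, 2)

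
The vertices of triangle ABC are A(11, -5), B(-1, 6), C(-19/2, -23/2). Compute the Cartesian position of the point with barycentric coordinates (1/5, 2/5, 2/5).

P = (1/5)·A + (2/5)·B + (2/5)·C.
x-coordinate: (1/5)·11 + (2/5)·(-1) + (2/5)·(-19/2) = -2.
y-coordinate: (1/5)·(-5) + (2/5)·6 + (2/5)·(-23/2) = -16/5.

(-2, -16/5)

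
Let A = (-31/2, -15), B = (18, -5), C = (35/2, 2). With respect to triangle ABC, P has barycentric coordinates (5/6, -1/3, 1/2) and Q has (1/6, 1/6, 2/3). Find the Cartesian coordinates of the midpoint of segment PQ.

Barycentric coordinates of the midpoint are the average: (1/2, -1/12, 7/12).
Converting: (1/2)·A + (-1/12)·B + (7/12)·C = (23/24, -71/12).

(23/24, -71/12)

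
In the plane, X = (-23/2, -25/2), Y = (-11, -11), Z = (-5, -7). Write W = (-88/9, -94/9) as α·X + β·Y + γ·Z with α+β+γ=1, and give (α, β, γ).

Signed area of the reference triangle: [XYZ] = ½·((-23/2)·(-11−(-7)) + (-11)·(-7−(-25/2)) + (-5)·(-25/2−(-11))) = ½·(46 − 121/2 + 15/2) = -7/2.
[WYZ] = ½·((-88/9)·(-11−(-7)) + (-11)·(-7−(-94/9)) + (-5)·(-94/9−(-11))) = ½·(352/9 − 341/9 − 25/9) = -7/9, so the X-coordinate is (-7/9)/(-7/2) = 2/9.
[XWZ] = ½·((-23/2)·(-94/9−(-7)) + (-88/9)·(-7−(-25/2)) + (-5)·(-25/2−(-94/9))) = ½·(713/18 − 484/9 + 185/18) = -35/18, so the Y-coordinate is 5/9.
[XYW] = ½·((-23/2)·(-11−(-94/9)) + (-11)·(-94/9−(-25/2)) + (-88/9)·(-25/2−(-11))) = ½·(115/18 − 407/18 + 44/3) = -7/9, so the Z-coordinate is 2/9.

(2/9, 5/9, 2/9)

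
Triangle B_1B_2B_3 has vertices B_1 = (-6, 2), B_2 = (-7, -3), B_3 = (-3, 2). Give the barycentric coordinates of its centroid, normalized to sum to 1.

(1/3, 1/3, 1/3)

The centroid is the average of the vertices, so each weight is 1/3.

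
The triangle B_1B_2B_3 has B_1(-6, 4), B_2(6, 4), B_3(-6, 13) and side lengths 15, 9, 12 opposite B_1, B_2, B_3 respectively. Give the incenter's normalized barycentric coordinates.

(5/12, 1/4, 1/3)

The incenter has barycentric coordinates proportional to the opposite side lengths: (15 : 9 : 12).
Normalizing by 15+9+12 = 36 gives (5/12, 1/4, 1/3).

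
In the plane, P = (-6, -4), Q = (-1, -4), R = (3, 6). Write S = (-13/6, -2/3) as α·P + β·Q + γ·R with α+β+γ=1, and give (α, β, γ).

Signed area of the reference triangle: [PQR] = ½·((-6)·(-4−6) + (-1)·(6−(-4)) + 3·(-4−(-4))) = ½·(60 − 10 + 0) = 25.
[SQR] = ½·((-13/6)·(-4−6) + (-1)·(6−(-2/3)) + 3·(-2/3−(-4))) = ½·(65/3 − 20/3 + 10) = 25/2, so the P-coordinate is (25/2)/25 = 1/2.
[PSR] = ½·((-6)·(-2/3−6) + (-13/6)·(6−(-4)) + 3·(-4−(-2/3))) = ½·(40 − 65/3 − 10) = 25/6, so the Q-coordinate is 1/6.
[PQS] = ½·((-6)·(-4−(-2/3)) + (-1)·(-2/3−(-4)) + (-13/6)·(-4−(-4))) = ½·(20 − 10/3 + 0) = 25/3, so the R-coordinate is 1/3.
Check: 1/2 + 1/6 + 1/3 = 1.

(1/2, 1/6, 1/3)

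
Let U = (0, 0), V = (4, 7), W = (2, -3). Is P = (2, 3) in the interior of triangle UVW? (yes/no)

Barycentric coordinates of P: (6/13, 6/13, 1/13).
The three coordinates are positive, positive, positive; a point is interior exactly when all three are positive.

yes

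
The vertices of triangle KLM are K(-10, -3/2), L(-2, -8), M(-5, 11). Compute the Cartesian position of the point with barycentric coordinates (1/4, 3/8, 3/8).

N = (1/4)·K + (3/8)·L + (3/8)·M.
x-coordinate: (1/4)·(-10) + (3/8)·(-2) + (3/8)·(-5) = -41/8.
y-coordinate: (1/4)·(-3/2) + (3/8)·(-8) + (3/8)·11 = 3/4.

(-41/8, 3/4)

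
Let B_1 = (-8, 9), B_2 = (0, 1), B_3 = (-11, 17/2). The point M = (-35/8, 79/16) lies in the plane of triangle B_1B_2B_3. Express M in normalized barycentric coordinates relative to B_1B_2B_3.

Signed area of the reference triangle: [B_1B_2B_3] = ½·((-8)·(1−(17/2)) + 0·(17/2−9) + (-11)·(9−1)) = ½·(60 + 0 − 88) = -14.
[MB_2B_3] = ½·((-35/8)·(1−(17/2)) + 0·(17/2−(79/16)) + (-11)·(79/16−1)) = ½·(525/16 + 0 − 693/16) = -21/4, so the B_1-coordinate is (-21/4)/(-14) = 3/8.
[B_1MB_3] = ½·((-8)·(79/16−(17/2)) + (-35/8)·(17/2−9) + (-11)·(9−(79/16))) = ½·(57/2 + 35/16 − 715/16) = -7, so the B_2-coordinate is 1/2.
[B_1B_2M] = ½·((-8)·(1−(79/16)) + 0·(79/16−9) + (-35/8)·(9−1)) = ½·(63/2 + 0 − 35) = -7/4, so the B_3-coordinate is 1/8.
Check: 3/8 + 1/2 + 1/8 = 1.

(3/8, 1/2, 1/8)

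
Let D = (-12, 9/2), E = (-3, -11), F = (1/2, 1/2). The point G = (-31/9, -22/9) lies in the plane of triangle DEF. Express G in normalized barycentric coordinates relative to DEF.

(2/9, 1/3, 4/9)

Signed area of the reference triangle: [DEF] = ½·((-12)·(-11−(1/2)) + (-3)·(1/2−(9/2)) + (1/2)·(9/2−(-11))) = ½·(138 + 12 + 31/4) = 631/8.
[GEF] = ½·((-31/9)·(-11−(1/2)) + (-3)·(1/2−(-22/9)) + (1/2)·(-22/9−(-11))) = ½·(713/18 − 53/6 + 77/18) = 631/36, so the D-coordinate is (631/36)/(631/8) = 2/9.
[DGF] = ½·((-12)·(-22/9−(1/2)) + (-31/9)·(1/2−(9/2)) + (1/2)·(9/2−(-22/9))) = ½·(106/3 + 124/9 + 125/36) = 631/24, so the E-coordinate is 1/3.
[DEG] = ½·((-12)·(-11−(-22/9)) + (-3)·(-22/9−(9/2)) + (-31/9)·(9/2−(-11))) = ½·(308/3 + 125/6 − 961/18) = 631/18, so the F-coordinate is 4/9.
Check: 2/9 + 1/3 + 4/9 = 1.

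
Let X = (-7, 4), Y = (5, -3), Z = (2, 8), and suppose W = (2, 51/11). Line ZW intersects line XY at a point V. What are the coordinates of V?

(2, -5/4)

Barycentric coordinates of W with respect to XYZ: (1/11, 3/11, 7/11).
On side XY the Z-coordinate is zero; dropping W's Z-weight 7/11 and renormalizing the remaining 1/11 : 3/11 gives weights 1/4, 3/4 on X, Y.
V = (1/4)·(-7, 4) + (3/4)·(5, -3) = (2, -5/4).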